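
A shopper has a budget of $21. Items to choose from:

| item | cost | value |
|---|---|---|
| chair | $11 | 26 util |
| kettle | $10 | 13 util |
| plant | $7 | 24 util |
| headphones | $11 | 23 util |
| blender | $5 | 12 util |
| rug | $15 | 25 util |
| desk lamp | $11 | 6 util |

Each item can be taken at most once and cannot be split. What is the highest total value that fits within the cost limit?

50 util

Check high-value combinations within $21:
- chair+plant: cost 11+7=18, value 26+24=50
- plant+headphones: cost 7+11=18, value 24+23=47
- chair+kettle: cost 11+10=21, value 26+13=39
- chair+blender: cost 11+5=16, value 26+12=38
- kettle+plant: cost 10+7=17, value 13+24=37
Best: 50 util.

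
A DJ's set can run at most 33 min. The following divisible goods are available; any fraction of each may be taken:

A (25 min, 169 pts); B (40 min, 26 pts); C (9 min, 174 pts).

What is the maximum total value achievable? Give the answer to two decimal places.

Take in order of value per unit:
- C (174/9 per unit): all 9 → value 174, running total 174.00
- A (169/25 per unit): 24 of 25 → value 24×169/25 = 162.2400, running total 336.24
Total 336.24.

336.24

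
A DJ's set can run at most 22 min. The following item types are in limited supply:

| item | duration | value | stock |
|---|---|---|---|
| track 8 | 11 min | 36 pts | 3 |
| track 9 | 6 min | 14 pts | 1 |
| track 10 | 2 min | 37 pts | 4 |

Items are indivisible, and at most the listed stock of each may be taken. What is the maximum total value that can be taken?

Top feasible selections:
- 1×track 8 + 4×track 10: duration 19, value 184
- 1×track 9 + 4×track 10: duration 14, value 162
Best: 184 pts.

184 pts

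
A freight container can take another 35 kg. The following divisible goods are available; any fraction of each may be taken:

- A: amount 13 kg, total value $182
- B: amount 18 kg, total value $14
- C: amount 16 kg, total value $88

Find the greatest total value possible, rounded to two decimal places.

274.67

Take in order of value per unit:
- A (182/13 per unit): all 13 → value 182, running total 182.00
- C (88/16 per unit): all 16 → value 88, running total 270.00
- B (14/18 per unit): 6 of 18 → value 6×14/18 = 4.6667, running total 274.67
Total 274.67.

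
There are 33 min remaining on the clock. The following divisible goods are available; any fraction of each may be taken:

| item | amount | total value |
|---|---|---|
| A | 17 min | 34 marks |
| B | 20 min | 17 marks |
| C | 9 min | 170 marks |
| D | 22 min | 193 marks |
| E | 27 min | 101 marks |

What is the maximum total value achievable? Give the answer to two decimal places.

370.48

Take in order of value per unit:
- C (170/9 per unit): all 9 → value 170, running total 170.00
- D (193/22 per unit): all 22 → value 193, running total 363.00
- E (101/27 per unit): 2 of 27 → value 2×101/27 = 7.4815, running total 370.48
Total 370.48.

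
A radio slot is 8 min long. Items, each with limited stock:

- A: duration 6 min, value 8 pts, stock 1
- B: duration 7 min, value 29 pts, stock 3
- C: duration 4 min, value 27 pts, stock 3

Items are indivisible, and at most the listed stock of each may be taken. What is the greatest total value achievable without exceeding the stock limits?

Top feasible selections:
- 2×C: duration 8, value 54
- 1×B: duration 7, value 29
- 1×C: duration 4, value 27
- 1×A: duration 6, value 8
Best: 54 pts.

54 pts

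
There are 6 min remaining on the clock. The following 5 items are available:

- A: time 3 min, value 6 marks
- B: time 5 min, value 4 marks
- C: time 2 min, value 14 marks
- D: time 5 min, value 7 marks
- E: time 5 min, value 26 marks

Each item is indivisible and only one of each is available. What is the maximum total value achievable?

26 marks

Check high-value combinations within 6 min:
- E: time 5, value 26
- A+C: time 3+2=5, value 6+14=20
- C: time 2, value 14
- D: time 5, value 7
- A: time 3, value 6
Best: 26 marks.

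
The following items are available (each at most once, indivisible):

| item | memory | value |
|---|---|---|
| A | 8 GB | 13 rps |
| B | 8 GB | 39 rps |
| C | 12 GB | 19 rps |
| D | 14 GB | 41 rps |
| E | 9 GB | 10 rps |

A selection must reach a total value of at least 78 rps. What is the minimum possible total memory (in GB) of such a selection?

Subsets with value ≥ 78, sorted by total memory:
- B+D: memory 22, value 80
- A+B+D: memory 30, value 93
- B+D+E: memory 31, value 90
Minimum memory: 22 GB.

22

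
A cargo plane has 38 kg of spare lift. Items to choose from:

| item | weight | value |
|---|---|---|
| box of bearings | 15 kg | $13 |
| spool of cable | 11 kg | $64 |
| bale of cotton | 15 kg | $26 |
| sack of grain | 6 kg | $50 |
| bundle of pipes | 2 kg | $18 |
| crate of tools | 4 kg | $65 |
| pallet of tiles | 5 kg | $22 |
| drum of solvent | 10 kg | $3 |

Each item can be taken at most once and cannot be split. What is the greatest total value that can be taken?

$223

This is a 0/1 knapsack; check combinations near the capacity.
- spool of cable+bale of cotton+sack of grain+bundle of pipes+crate of tools: weight 11+15+6+2+4=38, value 64+26+50+18+65=223
- spool of cable+sack of grain+bundle of pipes+crate of tools+pallet of tiles+drum of solvent: weight 11+6+2+4+5+10=38, value 64+50+18+65+22+3=222
- spool of cable+sack of grain+bundle of pipes+crate of tools+pallet of tiles: weight 11+6+2+4+5=28, value 64+50+18+65+22=219
- box of bearings+spool of cable+sack of grain+bundle of pipes+crate of tools: weight 15+11+6+2+4=38, value 13+64+50+18+65=210
Best: $223.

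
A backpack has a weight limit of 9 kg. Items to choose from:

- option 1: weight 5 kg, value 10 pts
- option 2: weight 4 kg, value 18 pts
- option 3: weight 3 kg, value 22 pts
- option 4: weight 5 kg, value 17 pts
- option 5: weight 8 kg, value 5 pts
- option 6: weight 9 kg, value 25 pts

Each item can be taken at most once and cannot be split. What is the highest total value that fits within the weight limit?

Check high-value combinations within 9 kg:
- option 2+option 3: weight 4+3=7, value 18+22=40
- option 3+option 4: weight 3+5=8, value 22+17=39
- option 2+option 4: weight 4+5=9, value 18+17=35
- option 1+option 3: weight 5+3=8, value 10+22=32
Best: 40 pts.

40 pts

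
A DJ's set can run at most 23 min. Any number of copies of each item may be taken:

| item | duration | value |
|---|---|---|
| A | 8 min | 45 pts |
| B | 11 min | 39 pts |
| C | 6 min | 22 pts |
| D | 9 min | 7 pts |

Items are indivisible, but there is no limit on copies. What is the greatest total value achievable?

Best value-per-unit is A at 45/8; filling with it alone gives 2×45 = 90.
Optimal mix: 2×A + 1×C → duration 22, value 112.

112 pts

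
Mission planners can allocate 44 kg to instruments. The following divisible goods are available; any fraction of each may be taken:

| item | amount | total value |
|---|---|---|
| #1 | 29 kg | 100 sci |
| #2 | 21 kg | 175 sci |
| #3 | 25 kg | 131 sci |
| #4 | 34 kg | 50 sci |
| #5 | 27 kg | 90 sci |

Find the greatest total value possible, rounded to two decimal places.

295.52

Take in order of value per unit:
- #2 (175/21 per unit): all 21 → value 175, running total 175.00
- #3 (131/25 per unit): 23 of 25 → value 23×131/25 = 120.5200, running total 295.52
Total 295.52.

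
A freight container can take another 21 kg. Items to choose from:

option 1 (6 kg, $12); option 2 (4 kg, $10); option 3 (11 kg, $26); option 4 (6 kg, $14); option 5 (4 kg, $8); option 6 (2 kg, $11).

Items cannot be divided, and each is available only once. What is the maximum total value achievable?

$55

Check high-value combinations within 21 kg:
- option 2+option 3+option 5+option 6: weight 4+11+4+2=21, value 10+26+8+11=55
- option 3+option 4+option 6: weight 11+6+2=19, value 26+14+11=51
- option 2+option 3+option 4: weight 4+11+6=21, value 10+26+14=50
Best: $55.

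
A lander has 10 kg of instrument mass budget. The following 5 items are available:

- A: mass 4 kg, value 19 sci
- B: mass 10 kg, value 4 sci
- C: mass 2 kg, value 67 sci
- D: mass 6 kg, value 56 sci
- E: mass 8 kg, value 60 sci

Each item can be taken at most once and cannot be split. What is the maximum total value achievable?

127 sci

Check high-value combinations within 10 kg:
- C+E: mass 2+8=10, value 67+60=127
- C+D: mass 2+6=8, value 67+56=123
- A+C: mass 4+2=6, value 19+67=86
- A+D: mass 4+6=10, value 19+56=75
Best: 127 sci.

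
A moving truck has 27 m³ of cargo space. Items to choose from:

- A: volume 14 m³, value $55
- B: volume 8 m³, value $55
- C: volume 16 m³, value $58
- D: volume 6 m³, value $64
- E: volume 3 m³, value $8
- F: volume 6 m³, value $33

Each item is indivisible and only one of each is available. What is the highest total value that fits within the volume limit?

$160

Check high-value combinations within 27 m³:
- B+D+E+F: volume 8+6+3+6=23, value 55+64+8+33=160
- B+D+F: volume 8+6+6=20, value 55+64+33=152
- A+D+F: volume 14+6+6=26, value 55+64+33=152
- C+D+E: volume 16+6+3=25, value 58+64+8=130
- B+D+E: volume 8+6+3=17, value 55+64+8=127
Best: $160.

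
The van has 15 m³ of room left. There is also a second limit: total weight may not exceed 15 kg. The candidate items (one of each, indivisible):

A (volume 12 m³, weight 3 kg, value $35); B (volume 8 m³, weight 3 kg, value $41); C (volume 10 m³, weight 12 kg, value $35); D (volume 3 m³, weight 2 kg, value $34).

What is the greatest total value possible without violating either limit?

$75

Feasible sets respecting both limits:
- B+D: volume 11, weight 5, value 75
- A+D: volume 15, weight 5, value 69
- C+D: volume 13, weight 14, value 69
- B: volume 8, weight 3, value 41
Best: $75.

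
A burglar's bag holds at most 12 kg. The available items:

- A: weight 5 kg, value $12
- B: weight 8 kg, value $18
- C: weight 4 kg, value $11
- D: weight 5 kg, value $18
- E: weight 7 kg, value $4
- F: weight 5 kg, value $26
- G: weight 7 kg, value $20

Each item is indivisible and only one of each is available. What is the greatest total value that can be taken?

$46

Check high-value combinations within 12 kg:
- F+G: weight 5+7=12, value 26+20=46
- D+F: weight 5+5=10, value 18+26=44
- A+F: weight 5+5=10, value 12+26=38
- D+G: weight 5+7=12, value 18+20=38
Best: $46.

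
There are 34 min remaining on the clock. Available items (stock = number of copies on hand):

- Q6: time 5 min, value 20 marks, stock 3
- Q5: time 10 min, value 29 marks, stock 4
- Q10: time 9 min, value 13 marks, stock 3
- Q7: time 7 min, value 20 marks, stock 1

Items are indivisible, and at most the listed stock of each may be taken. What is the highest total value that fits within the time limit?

109 marks

Best selections within time 34 and stock limits:
- 3×Q6 + 1×Q5 + 1×Q7: time 32, value 109
- 3×Q6 + 1×Q5 + 1×Q10: time 34, value 102
Best: 109 marks.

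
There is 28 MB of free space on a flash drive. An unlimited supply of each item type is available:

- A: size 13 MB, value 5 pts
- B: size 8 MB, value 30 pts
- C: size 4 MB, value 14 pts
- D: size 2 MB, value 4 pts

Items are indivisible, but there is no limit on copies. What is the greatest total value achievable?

Best value-per-unit is B at 30/8; filling with it alone gives 3×30 = 90.
Optimal mix: 3×B + 1×C → size 28, value 104.

104 pts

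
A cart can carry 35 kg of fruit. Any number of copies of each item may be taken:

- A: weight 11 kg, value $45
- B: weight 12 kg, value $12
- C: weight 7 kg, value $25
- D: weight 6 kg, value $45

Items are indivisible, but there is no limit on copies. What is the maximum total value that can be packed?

$225

Best value-per-unit is D at 45/6; filling with it alone gives 5×45 = 225.
Optimal mix: 1×A + 4×D → weight 35, value 225.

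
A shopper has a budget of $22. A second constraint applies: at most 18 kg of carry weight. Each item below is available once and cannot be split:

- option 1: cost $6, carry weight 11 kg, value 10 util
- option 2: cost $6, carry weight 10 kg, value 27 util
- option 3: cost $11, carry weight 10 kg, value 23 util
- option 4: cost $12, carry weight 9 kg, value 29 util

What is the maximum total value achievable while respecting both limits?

Feasible sets respecting both limits:
- option 4: cost 12, carry weight 9, value 29
- option 2: cost 6, carry weight 10, value 27
- option 3: cost 11, carry weight 10, value 23
Best: 29 util.

29 util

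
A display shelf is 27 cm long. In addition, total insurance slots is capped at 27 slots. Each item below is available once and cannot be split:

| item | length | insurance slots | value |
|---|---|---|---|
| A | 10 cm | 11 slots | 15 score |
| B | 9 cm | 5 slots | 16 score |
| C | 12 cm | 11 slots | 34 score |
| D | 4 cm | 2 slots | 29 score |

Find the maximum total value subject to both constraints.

79 score

Feasible sets respecting both limits:
- B+C+D: length 25, insurance slots 18, value 79
- A+C+D: length 26, insurance slots 24, value 78
- C+D: length 16, insurance slots 13, value 63
- A+B+D: length 23, insurance slots 18, value 60
Best: 79 score.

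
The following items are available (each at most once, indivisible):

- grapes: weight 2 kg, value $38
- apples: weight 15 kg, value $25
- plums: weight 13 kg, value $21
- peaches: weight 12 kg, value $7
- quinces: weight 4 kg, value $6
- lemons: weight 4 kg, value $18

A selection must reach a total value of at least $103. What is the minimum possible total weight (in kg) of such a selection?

38

Subsets with value ≥ 103, sorted by total weight:
- grapes+apples+plums+quinces+lemons: weight 38, value 108
- grapes+apples+plums+peaches+lemons: weight 46, value 109
- grapes+apples+plums+peaches+quinces+lemons: weight 50, value 115
Minimum weight: 38 kg.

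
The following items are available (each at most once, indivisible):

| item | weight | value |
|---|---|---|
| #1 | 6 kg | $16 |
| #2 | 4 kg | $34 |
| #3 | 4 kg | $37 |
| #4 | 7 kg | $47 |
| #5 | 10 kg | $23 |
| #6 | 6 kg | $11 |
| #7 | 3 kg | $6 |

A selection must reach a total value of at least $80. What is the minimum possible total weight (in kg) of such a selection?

Subsets with value ≥ 80, sorted by total weight:
- #3+#4: weight 11, value 84
- #2+#4: weight 11, value 81
- #3+#4+#7: weight 14, value 90
- #1+#2+#3: weight 14, value 87
Minimum weight: 11 kg.

11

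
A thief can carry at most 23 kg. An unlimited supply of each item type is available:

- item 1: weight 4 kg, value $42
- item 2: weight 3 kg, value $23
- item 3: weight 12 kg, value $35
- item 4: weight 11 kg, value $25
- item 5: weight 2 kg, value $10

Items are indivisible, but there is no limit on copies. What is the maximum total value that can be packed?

$233

Best value-per-unit is item 1 at 42/4; filling with it alone gives 5×42 = 210.
Optimal mix: 5×item 1 + 1×item 2 → weight 23, value 233.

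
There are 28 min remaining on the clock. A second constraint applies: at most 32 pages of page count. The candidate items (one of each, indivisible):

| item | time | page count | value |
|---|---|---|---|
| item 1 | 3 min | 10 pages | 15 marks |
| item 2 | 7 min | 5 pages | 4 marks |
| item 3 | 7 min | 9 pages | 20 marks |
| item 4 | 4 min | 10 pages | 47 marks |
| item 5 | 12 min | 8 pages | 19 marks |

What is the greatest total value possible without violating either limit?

Feasible sets respecting both limits:
- item 3+item 4+item 5: time 23, page count 27, value 86
- item 1+item 3+item 4: time 14, page count 29, value 82
- item 1+item 4+item 5: time 19, page count 28, value 81
Best: 86 marks.

86 marks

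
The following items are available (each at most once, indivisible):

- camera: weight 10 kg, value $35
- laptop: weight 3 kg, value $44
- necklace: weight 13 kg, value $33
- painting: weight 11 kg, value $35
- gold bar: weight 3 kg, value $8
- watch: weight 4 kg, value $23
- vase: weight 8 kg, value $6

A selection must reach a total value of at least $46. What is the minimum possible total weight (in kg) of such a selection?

6

Subsets with value ≥ 46, sorted by total weight:
- laptop+gold bar: weight 6, value 52
- laptop+watch: weight 7, value 67
- laptop+gold bar+watch: weight 10, value 75
- laptop+vase: weight 11, value 50
Minimum weight: 6 kg.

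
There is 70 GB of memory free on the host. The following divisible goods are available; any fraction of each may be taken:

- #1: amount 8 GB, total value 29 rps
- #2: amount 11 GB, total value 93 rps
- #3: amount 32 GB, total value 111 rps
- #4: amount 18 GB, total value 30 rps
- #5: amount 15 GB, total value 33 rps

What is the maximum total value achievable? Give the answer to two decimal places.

272.67

Take in order of value per unit:
- #2 (93/11 per unit): all 11 → value 93, running total 93.00
- #1 (29/8 per unit): all 8 → value 29, running total 122.00
- #3 (111/32 per unit): all 32 → value 111, running total 233.00
- #5 (33/15 per unit): all 15 → value 33, running total 266.00
- #4 (30/18 per unit): 4 of 18 → value 4×30/18 = 6.6667, running total 272.67
Total 272.67.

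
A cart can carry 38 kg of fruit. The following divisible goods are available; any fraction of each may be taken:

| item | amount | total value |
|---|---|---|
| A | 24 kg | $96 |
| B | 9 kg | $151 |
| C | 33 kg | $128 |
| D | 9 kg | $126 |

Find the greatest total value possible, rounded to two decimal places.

357.00

Take in order of value per unit:
- B (151/9 per unit): all 9 → value 151, running total 151.00
- D (126/9 per unit): all 9 → value 126, running total 277.00
- A (96/24 per unit): 20 of 24 → value 20×96/24 = 80.0000, running total 357.00
Total 357.00.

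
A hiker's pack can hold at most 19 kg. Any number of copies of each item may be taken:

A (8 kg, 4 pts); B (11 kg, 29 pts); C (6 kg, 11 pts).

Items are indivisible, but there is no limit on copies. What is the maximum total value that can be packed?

Best value-per-unit is B at 29/11; filling with it alone gives 1×29 = 29.
Optimal mix: 1×B + 1×C → weight 17, value 40.

40 pts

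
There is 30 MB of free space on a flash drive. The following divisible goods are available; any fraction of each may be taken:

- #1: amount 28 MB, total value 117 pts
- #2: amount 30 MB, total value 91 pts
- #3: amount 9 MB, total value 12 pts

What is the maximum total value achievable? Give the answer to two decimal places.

Take in order of value per unit:
- #1 (117/28 per unit): all 28 → value 117, running total 117.00
- #2 (91/30 per unit): 2 of 30 → value 2×91/30 = 6.0667, running total 123.07
Total 123.07.

123.07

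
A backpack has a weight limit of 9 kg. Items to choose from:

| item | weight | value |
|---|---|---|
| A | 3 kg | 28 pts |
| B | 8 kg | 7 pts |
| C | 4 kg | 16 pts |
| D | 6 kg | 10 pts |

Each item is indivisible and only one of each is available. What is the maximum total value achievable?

44 pts

This is a 0/1 knapsack; check combinations near the capacity.
- A+C: weight 3+4=7, value 28+16=44
- A+D: weight 3+6=9, value 28+10=38
- A: weight 3, value 28
Best: 44 pts.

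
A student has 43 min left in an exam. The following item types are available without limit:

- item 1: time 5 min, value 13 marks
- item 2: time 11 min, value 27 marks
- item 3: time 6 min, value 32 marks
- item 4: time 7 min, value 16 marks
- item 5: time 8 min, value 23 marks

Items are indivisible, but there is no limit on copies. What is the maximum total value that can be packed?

Best value-per-unit is item 3 at 32/6, and filling with it alone uses time 7×6=42. No mix of the others beats 7×32 = 224.

224 marks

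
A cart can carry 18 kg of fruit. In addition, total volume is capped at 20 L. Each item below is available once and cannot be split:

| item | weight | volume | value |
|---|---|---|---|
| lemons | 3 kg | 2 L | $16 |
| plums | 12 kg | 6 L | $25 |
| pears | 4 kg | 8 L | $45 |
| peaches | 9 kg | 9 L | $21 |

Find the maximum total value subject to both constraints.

Feasible sets respecting both limits:
- lemons+pears+peaches: weight 16, volume 19, value 82
- plums+pears: weight 16, volume 14, value 70
- pears+peaches: weight 13, volume 17, value 66
Best: $82.

$82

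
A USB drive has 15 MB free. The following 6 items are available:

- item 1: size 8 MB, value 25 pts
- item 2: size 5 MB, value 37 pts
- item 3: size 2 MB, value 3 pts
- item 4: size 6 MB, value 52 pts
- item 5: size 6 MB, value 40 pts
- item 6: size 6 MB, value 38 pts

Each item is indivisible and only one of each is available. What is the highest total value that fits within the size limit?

Check high-value combinations within 15 MB:
- item 3+item 4+item 5: size 2+6+6=14, value 3+52+40=95
- item 3+item 4+item 6: size 2+6+6=14, value 3+52+38=93
- item 4+item 5: size 6+6=12, value 52+40=92
- item 2+item 3+item 4: size 5+2+6=13, value 37+3+52=92
Best: 95 pts.

95 pts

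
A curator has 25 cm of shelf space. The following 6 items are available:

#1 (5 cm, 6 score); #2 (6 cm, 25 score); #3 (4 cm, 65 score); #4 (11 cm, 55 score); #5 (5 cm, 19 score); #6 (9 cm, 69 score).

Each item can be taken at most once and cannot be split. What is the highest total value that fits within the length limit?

189 score

Check high-value combinations within 25 cm:
- #3+#4+#6: length 4+11+9=24, value 65+55+69=189
- #2+#3+#5+#6: length 6+4+5+9=24, value 25+65+19+69=178
- #1+#2+#3+#6: length 5+6+4+9=24, value 6+25+65+69=165
- #2+#3+#6: length 6+4+9=19, value 25+65+69=159
Best: 189 score.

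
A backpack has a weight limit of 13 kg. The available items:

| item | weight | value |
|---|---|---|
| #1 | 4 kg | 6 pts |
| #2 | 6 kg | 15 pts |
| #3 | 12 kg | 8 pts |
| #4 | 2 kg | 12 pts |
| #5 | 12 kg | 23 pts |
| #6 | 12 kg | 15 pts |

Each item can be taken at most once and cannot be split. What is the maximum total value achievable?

33 pts

Check high-value combinations within 13 kg:
- #1+#2+#4: weight 4+6+2=12, value 6+15+12=33
- #2+#4: weight 6+2=8, value 15+12=27
- #5: weight 12, value 23
Best: 33 pts.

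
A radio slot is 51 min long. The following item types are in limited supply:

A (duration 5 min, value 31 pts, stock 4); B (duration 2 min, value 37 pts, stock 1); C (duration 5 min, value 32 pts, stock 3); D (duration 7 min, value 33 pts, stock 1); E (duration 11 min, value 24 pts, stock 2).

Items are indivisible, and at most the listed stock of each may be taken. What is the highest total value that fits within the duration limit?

290 pts

Best selections within duration 51 and stock limits:
- 4×A + 1×B + 3×C + 1×D: duration 44, value 290
- 3×A + 1×B + 3×C + 1×D + 1×E: duration 50, value 283
- 4×A + 1×B + 2×C + 1×D + 1×E: duration 50, value 282
- 4×A + 1×B + 3×C + 1×E: duration 48, value 281
Best: 290 pts.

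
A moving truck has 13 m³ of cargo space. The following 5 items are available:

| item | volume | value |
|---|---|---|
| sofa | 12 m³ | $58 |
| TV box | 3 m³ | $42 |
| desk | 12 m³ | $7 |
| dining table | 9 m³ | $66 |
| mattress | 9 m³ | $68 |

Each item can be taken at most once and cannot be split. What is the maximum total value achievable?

Check high-value combinations within 13 m³:
- TV box+mattress: volume 3+9=12, value 42+68=110
- TV box+dining table: volume 3+9=12, value 42+66=108
- mattress: volume 9, value 68
- dining table: volume 9, value 66
Best: $110.

$110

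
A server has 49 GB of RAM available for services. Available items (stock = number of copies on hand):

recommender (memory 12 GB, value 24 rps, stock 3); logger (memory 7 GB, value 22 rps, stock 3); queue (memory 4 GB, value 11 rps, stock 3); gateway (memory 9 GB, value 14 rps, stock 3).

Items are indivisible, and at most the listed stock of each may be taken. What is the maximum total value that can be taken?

Best selections within memory 49 and stock limits:
- 2×recommender + 3×logger + 1×queue: memory 49, value 125
- 1×recommender + 3×logger + 3×queue: memory 45, value 123
Best: 125 rps.

125 rps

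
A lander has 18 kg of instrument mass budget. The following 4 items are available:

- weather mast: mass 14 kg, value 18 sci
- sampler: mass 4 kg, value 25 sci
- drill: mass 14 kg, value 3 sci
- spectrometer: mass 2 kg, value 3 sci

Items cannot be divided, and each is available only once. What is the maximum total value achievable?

43 sci

Check high-value combinations within 18 kg:
- weather mast+sampler: mass 14+4=18, value 18+25=43
- sampler+spectrometer: mass 4+2=6, value 25+3=28
- sampler+drill: mass 4+14=18, value 25+3=28
- sampler: mass 4, value 25
Best: 43 sci.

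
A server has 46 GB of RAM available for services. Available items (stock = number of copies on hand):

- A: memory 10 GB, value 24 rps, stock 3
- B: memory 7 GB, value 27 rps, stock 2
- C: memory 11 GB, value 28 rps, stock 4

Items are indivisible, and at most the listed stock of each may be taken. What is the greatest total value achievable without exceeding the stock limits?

Top feasible selections:
- 1×A + 2×B + 2×C: memory 46, value 134
- 2×A + 2×B + 1×C: memory 45, value 130
- 3×A + 2×B: memory 44, value 126
- 4×C: memory 44, value 112
Best: 134 rps.

134 rps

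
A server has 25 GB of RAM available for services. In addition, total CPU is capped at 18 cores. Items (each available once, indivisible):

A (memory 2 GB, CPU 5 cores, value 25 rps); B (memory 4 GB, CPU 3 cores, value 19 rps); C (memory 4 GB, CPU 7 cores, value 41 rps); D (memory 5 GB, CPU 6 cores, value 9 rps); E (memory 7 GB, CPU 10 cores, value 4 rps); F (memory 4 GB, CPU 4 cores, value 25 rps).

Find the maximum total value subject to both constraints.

91 rps

Feasible sets respecting both limits:
- A+C+F: memory 10, CPU 16, value 91
- A+B+C: memory 10, CPU 15, value 85
- B+C+F: memory 12, CPU 14, value 85
- A+B+D+F: memory 15, CPU 18, value 78
Best: 91 rps.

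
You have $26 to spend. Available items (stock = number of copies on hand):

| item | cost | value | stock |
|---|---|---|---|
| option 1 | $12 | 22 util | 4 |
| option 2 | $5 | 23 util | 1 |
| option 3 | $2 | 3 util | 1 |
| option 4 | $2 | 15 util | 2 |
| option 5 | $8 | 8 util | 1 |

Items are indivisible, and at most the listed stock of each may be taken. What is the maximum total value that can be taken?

Best selections within cost 26 and stock limits:
- 1×option 1 + 1×option 2 + 1×option 3 + 2×option 4: cost 23, value 78
- 1×option 1 + 1×option 2 + 2×option 4: cost 21, value 75
Best: 78 util.

78 util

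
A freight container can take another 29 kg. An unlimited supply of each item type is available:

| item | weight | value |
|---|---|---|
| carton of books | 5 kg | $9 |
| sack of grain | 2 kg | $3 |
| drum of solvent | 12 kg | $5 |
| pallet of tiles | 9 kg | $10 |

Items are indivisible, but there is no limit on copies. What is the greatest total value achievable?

$51

Best value-per-unit is carton of books at 9/5; filling with it alone gives 5×9 = 45.
Optimal mix: 5×carton of books + 2×sack of grain → weight 29, value 51.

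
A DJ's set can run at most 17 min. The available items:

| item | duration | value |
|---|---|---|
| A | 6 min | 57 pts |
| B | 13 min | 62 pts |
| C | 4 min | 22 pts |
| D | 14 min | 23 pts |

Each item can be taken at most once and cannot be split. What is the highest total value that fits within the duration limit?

84 pts

Check high-value combinations within 17 min:
- B+C: duration 13+4=17, value 62+22=84
- A+C: duration 6+4=10, value 57+22=79
- B: duration 13, value 62
- A: duration 6, value 57
- D: duration 14, value 23
Best: 84 pts.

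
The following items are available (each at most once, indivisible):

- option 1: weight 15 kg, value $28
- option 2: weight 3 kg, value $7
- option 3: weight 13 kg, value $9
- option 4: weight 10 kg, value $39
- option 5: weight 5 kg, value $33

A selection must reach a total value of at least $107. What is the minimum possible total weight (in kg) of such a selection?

33

Subsets with value ≥ 107, sorted by total weight:
- option 1+option 2+option 4+option 5: weight 33, value 107
- option 1+option 3+option 4+option 5: weight 43, value 109
- option 1+option 2+option 3+option 4+option 5: weight 46, value 116
Minimum weight: 33 kg.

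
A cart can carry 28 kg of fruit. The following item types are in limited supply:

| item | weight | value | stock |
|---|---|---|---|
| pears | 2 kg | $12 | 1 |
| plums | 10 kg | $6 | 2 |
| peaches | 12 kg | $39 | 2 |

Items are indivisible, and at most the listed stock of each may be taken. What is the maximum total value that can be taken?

$90

Top feasible selections:
- 1×pears + 2×peaches: weight 26, value 90
- 2×peaches: weight 24, value 78
- 1×pears + 1×plums + 1×peaches: weight 24, value 57
- 1×pears + 1×peaches: weight 14, value 51
Best: $90.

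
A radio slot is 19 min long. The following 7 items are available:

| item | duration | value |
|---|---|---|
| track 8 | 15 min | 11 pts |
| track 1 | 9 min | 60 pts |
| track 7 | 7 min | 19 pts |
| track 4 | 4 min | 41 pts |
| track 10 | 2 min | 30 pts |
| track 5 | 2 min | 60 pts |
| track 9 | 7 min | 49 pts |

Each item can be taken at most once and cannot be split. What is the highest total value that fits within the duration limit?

191 pts

Check high-value combinations within 19 min:
- track 1+track 4+track 10+track 5: duration 9+4+2+2=17, value 60+41+30+60=191
- track 4+track 10+track 5+track 9: duration 4+2+2+7=15, value 41+30+60+49=180
- track 1+track 5+track 9: duration 9+2+7=18, value 60+60+49=169
- track 1+track 4+track 5: duration 9+4+2=15, value 60+41+60=161
Best: 191 pts.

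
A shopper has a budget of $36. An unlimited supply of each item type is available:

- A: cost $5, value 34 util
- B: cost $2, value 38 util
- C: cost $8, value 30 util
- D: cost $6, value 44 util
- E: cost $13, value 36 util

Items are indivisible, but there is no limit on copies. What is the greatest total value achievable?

Best value-per-unit is B at 38/2, and filling with it alone uses cost 18×2=36. No mix of the others beats 18×38 = 684.

684 util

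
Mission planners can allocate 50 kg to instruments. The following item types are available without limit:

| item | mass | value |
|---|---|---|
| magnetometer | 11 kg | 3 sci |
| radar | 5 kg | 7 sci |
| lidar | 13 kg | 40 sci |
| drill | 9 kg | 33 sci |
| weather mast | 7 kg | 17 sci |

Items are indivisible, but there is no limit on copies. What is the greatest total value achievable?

Best value-per-unit is drill at 33/9; filling with it alone gives 5×33 = 165.
Optimal mix: 1×radar + 5×drill → mass 50, value 172.

172 sci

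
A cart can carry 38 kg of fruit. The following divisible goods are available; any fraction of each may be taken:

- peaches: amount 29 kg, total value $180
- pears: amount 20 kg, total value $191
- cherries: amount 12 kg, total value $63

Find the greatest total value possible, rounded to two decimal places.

302.72

Take in order of value per unit:
- pears (191/20 per unit): all 20 → value 191, running total 191.00
- peaches (180/29 per unit): 18 of 29 → value 18×180/29 = 111.7241, running total 302.72
Total 302.72.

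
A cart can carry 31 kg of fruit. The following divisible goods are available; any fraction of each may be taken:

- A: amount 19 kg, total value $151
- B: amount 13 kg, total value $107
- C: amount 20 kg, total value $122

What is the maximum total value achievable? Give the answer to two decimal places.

250.05

Take in order of value per unit:
- B (107/13 per unit): all 13 → value 107, running total 107.00
- A (151/19 per unit): 18 of 19 → value 18×151/19 = 143.0526, running total 250.05
Total 250.05.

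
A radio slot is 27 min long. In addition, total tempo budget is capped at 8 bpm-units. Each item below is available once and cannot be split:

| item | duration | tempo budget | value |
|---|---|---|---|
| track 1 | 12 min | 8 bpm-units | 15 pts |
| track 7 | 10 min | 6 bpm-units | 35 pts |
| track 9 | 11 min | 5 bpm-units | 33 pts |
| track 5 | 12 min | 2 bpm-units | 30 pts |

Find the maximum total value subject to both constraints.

Feasible sets respecting both limits:
- track 7+track 5: duration 22, tempo budget 8, value 65
- track 9+track 5: duration 23, tempo budget 7, value 63
- track 7: duration 10, tempo budget 6, value 35
Best: 65 pts.

65 pts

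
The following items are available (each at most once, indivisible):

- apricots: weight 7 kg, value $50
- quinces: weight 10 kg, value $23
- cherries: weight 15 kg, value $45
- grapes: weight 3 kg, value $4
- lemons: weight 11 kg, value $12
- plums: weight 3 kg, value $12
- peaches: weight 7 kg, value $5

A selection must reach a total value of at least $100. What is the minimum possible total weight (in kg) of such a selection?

Subsets with value ≥ 100, sorted by total weight:
- apricots+cherries+plums: weight 25, value 107
- apricots+cherries+grapes+plums: weight 28, value 111
- apricots+cherries+peaches: weight 29, value 100
Minimum weight: 25 kg.

25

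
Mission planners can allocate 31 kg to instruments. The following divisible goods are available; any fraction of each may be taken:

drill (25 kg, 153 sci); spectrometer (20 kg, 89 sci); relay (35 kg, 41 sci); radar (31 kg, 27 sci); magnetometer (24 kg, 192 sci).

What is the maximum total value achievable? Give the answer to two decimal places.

Take in order of value per unit:
- magnetometer (192/24 per unit): all 24 → value 192, running total 192.00
- drill (153/25 per unit): 7 of 25 → value 7×153/25 = 42.8400, running total 234.84
Total 234.84.

234.84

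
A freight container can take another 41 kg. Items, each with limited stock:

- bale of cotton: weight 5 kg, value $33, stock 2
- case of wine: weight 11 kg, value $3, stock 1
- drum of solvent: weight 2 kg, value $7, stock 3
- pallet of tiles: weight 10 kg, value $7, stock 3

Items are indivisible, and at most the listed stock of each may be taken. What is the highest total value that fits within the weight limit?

Best selections within weight 41 and stock limits:
- 2×bale of cotton + 3×drum of solvent + 2×pallet of tiles: weight 36, value 101
- 2×bale of cotton + 1×case of wine + 3×drum of solvent + 1×pallet of tiles: weight 37, value 97
- 2×bale of cotton + 3×drum of solvent + 1×pallet of tiles: weight 26, value 94
- 2×bale of cotton + 2×drum of solvent + 2×pallet of tiles: weight 34, value 94
Best: $101.

$101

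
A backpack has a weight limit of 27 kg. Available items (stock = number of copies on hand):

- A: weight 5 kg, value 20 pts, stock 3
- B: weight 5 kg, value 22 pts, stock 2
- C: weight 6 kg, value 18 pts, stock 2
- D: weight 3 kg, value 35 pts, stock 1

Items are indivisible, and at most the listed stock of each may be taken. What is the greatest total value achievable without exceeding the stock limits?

Top feasible selections:
- 2×A + 2×B + 1×D: weight 23, value 119
- 3×A + 1×B + 1×D: weight 23, value 117
- 1×A + 2×B + 1×C + 1×D: weight 24, value 117
Best: 119 pts.

119 pts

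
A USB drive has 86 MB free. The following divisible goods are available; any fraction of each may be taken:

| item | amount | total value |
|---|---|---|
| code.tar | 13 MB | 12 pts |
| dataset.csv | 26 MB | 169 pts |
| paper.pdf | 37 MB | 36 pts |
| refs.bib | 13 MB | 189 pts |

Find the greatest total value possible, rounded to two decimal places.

Take in order of value per unit:
- refs.bib (189/13 per unit): all 13 → value 189, running total 189.00
- dataset.csv (169/26 per unit): all 26 → value 169, running total 358.00
- paper.pdf (36/37 per unit): all 37 → value 36, running total 394.00
- code.tar (12/13 per unit): 10 of 13 → value 10×12/13 = 9.2308, running total 403.23
Total 403.23.

403.23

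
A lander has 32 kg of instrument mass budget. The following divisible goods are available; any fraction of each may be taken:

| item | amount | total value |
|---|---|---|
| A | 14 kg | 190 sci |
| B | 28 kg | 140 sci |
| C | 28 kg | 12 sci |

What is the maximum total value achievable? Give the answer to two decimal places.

280.00

Take in order of value per unit:
- A (190/14 per unit): all 14 → value 190, running total 190.00
- B (140/28 per unit): 18 of 28 → value 18×140/28 = 90.0000, running total 280.00
Total 280.00.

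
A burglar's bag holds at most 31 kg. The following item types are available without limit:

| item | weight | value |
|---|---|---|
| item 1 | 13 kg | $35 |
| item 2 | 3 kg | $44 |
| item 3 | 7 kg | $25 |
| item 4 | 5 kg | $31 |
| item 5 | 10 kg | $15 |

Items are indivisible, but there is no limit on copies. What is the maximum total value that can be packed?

$440

Best value-per-unit is item 2 at 44/3, and filling with it alone uses weight 10×3=30. No mix of the others beats 10×44 = 440.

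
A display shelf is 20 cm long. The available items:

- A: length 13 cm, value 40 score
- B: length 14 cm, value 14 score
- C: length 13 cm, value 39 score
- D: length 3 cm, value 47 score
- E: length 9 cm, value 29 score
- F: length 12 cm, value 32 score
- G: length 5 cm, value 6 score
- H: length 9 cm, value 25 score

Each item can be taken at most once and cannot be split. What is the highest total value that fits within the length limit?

87 score

Check high-value combinations within 20 cm:
- A+D: length 13+3=16, value 40+47=87
- C+D: length 13+3=16, value 39+47=86
- D+F+G: length 3+12+5=20, value 47+32+6=85
- D+E+G: length 3+9+5=17, value 47+29+6=82
- D+F: length 3+12=15, value 47+32=79
Best: 87 score.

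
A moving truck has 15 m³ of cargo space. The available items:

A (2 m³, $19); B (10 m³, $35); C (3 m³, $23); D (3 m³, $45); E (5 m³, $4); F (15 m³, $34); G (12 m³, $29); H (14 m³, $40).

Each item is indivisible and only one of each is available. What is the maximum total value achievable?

Check high-value combinations within 15 m³:
- A+B+D: volume 2+10+3=15, value 19+35+45=99
- A+C+D+E: volume 2+3+3+5=13, value 19+23+45+4=91
- A+C+D: volume 2+3+3=8, value 19+23+45=87
- B+D: volume 10+3=13, value 35+45=80
- A+B+C: volume 2+10+3=15, value 19+35+23=77
Best: $99.

$99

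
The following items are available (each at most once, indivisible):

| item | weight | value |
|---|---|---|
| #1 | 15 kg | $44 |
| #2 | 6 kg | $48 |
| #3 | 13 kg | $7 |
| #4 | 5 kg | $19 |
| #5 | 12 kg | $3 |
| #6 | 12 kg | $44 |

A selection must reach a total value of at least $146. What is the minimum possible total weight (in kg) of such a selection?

38

Subsets with value ≥ 146, sorted by total weight:
- #1+#2+#4+#6: weight 38, value 155
- #1+#2+#4+#5+#6: weight 50, value 158
- #1+#2+#3+#4+#6: weight 51, value 162
- #1+#2+#3+#5+#6: weight 58, value 146
Minimum weight: 38 kg.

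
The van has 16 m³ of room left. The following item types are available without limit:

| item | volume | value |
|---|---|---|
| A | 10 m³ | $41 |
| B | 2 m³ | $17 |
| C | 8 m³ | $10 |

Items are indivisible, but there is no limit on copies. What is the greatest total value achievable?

$136

Best value-per-unit is B at 17/2, and filling with it alone uses volume 8×2=16. No mix of the others beats 8×17 = 136.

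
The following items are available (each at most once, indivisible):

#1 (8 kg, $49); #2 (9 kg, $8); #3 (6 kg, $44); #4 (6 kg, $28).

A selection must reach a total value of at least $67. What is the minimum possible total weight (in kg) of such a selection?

12

Subsets with value ≥ 67, sorted by total weight:
- #3+#4: weight 12, value 72
- #1+#3: weight 14, value 93
Minimum weight: 12 kg.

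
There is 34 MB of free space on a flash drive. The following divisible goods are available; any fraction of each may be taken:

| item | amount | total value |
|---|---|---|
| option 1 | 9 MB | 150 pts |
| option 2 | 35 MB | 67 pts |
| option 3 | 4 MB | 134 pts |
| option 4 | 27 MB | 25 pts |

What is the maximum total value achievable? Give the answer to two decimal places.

Take in order of value per unit:
- option 3 (134/4 per unit): all 4 → value 134, running total 134.00
- option 1 (150/9 per unit): all 9 → value 150, running total 284.00
- option 2 (67/35 per unit): 21 of 35 → value 21×67/35 = 40.2000, running total 324.20
Total 324.20.

324.20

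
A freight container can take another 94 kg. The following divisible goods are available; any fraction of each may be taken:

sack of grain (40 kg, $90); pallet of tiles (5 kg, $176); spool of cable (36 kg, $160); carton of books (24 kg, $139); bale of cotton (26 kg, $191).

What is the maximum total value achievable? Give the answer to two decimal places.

Take in order of value per unit:
- pallet of tiles (176/5 per unit): all 5 → value 176, running total 176.00
- bale of cotton (191/26 per unit): all 26 → value 191, running total 367.00
- carton of books (139/24 per unit): all 24 → value 139, running total 506.00
- spool of cable (160/36 per unit): all 36 → value 160, running total 666.00
- sack of grain (90/40 per unit): 3 of 40 → value 3×90/40 = 6.7500, running total 672.75
Total 672.75.

672.75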